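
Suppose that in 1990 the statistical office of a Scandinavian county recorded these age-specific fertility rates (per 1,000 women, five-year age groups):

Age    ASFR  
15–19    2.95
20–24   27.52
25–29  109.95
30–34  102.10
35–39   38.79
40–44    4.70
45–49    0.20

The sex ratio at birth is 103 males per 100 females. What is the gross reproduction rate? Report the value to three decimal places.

Proportion female at birth = 100 / (100 + 103) = 0.49261.
Sum of ASFRs = 2.95 + 27.52 + 109.95 + 102.10 + 38.79 + 4.70 + 0.20 = 286.21
TFR = 5 × 286.21 / 1000 = 1.43105
GRR = 0.49261 × 1.43105 = 0.70495

0.705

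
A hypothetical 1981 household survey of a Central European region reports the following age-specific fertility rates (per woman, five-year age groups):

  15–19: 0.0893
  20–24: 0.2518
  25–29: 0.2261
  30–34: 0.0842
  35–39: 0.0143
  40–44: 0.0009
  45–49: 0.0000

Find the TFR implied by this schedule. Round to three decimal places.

3.333

Sum of ASFRs = 0.0893 + 0.2518 + 0.2261 + 0.0842 + 0.0143 + 0.0009 + 0.0000 = 0.6666
TFR = 5 × 0.6666 = 3.333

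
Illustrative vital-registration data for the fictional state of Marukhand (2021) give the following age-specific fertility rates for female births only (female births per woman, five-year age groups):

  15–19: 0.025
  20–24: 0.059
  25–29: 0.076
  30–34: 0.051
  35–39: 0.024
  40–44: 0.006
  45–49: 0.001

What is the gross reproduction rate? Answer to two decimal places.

1.21

Sum of female ASFRs = 0.025 + 0.059 + 0.076 + 0.051 + 0.024 + 0.006 + 0.001 = 0.242
GRR = 5 × 0.242 = 1.21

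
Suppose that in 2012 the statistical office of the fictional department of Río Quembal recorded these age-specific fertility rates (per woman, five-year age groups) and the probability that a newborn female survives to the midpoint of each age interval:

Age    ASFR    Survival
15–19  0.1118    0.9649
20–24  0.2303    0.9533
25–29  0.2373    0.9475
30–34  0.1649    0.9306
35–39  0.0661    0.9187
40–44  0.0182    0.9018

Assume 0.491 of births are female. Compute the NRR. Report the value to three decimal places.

1.922

Proportion female at birth = 0.491.
Per-age-group product (5 × ASFR × survival probability):
  15–19: 5 × 0.1118 × 0.9649 = 0.53938
  20–24: 5 × 0.2303 × 0.9533 = 1.09772
  25–29: 5 × 0.2373 × 0.9475 = 1.12421
  30–34: 5 × 0.1649 × 0.9306 = 0.76728
  35–39: 5 × 0.0661 × 0.9187 = 0.30363
  40–44: 5 × 0.0182 × 0.9018 = 0.08206
Sum = 3.91428
NRR = 0.491 × 3.91428 = 1.92191
NRR > 1, so each generation more than replaces itself.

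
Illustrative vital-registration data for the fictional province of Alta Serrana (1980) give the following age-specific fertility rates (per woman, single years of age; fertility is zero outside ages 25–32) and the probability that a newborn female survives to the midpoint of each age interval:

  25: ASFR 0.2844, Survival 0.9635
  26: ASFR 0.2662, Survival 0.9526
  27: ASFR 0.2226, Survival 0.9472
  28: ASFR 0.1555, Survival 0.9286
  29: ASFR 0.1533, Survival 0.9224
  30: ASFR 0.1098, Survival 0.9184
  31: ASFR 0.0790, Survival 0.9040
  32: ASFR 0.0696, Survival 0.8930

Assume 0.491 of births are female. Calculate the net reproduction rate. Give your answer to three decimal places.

0.618

Proportion female at birth = 0.491.
Per-age-group product (1 × ASFR × survival probability):
  25: 1 × 0.2844 × 0.9635 = 0.27402
  26: 1 × 0.2662 × 0.9526 = 0.25358
  27: 1 × 0.2226 × 0.9472 = 0.21085
  28: 1 × 0.1555 × 0.9286 = 0.14440
  29: 1 × 0.1533 × 0.9224 = 0.14140
  30: 1 × 0.1098 × 0.9184 = 0.10084
  31: 1 × 0.0790 × 0.9040 = 0.07142
  32: 1 × 0.0696 × 0.8930 = 0.06215
Sum = 1.25866
NRR = 0.491 × 1.25866 = 0.61800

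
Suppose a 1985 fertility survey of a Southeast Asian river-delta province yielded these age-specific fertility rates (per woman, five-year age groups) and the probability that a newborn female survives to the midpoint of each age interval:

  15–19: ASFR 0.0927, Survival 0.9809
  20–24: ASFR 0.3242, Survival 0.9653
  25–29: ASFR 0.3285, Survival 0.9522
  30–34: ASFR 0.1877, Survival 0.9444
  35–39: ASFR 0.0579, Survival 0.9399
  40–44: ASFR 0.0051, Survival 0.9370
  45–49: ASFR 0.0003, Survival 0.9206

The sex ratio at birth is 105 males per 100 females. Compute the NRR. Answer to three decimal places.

2.325

Proportion female at birth = 100 / (100 + 105) = 0.48780.
Survival-weighted fertility by age (5·fₓ·Sₓ):
  15–19: 5 × 0.0927 × 0.9809 = 0.45465
  20–24: 5 × 0.3242 × 0.9653 = 1.56475
  25–29: 5 × 0.3285 × 0.9522 = 1.56399
  30–34: 5 × 0.1877 × 0.9444 = 0.88632
  35–39: 5 × 0.0579 × 0.9399 = 0.27210
  40–44: 5 × 0.0051 × 0.9370 = 0.02389
  45–49: 5 × 0.0003 × 0.9206 = 0.00138
Sum = 4.76708
NRR = 0.48780 × 4.76708 = 2.32538
NRR > 1, so each generation more than replaces itself.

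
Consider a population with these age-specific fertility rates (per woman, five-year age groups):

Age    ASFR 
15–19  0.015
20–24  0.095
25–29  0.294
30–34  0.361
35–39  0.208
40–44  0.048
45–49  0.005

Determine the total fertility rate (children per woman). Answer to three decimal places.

5.130

Sum of ASFRs = 0.015 + 0.095 + 0.294 + 0.361 + 0.208 + 0.048 + 0.005 = 1.026
TFR = 5 × 1.026 = 5.13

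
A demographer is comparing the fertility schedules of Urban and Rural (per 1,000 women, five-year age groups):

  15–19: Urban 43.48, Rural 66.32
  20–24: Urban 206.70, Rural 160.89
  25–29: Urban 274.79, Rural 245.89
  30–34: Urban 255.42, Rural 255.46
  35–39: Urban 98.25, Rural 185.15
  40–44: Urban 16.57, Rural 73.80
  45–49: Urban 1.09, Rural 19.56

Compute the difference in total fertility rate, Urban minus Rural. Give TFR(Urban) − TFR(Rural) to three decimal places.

-0.554

Urban:
  Sum of ASFRs = 43.48 + 206.70 + 274.79 + 255.42 + 98.25 + 16.57 + 1.09 = 896.30
  TFR = 5 × 896.30 / 1000 = 4.4815
Rural:
  Sum of ASFRs = 66.32 + 160.89 + 245.89 + 255.46 + 185.15 + 73.80 + 19.56 = 1007.07
  TFR = 5 × 1007.07 / 1000 = 5.03535
Difference = 4.4815 − 5.03535 = -0.55385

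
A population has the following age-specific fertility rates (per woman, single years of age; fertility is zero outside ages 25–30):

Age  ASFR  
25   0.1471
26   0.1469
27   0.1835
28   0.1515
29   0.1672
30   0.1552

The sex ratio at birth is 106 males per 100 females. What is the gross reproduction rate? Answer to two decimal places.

0.46

Proportion female at birth = 100 / (100 + 106) = 0.48544.
Sum of ASFRs = 0.1471 + 0.1469 + 0.1835 + 0.1515 + 0.1672 + 0.1552 = 0.9514
TFR = 0.9514
GRR = 0.48544 × 0.9514 = 0.46185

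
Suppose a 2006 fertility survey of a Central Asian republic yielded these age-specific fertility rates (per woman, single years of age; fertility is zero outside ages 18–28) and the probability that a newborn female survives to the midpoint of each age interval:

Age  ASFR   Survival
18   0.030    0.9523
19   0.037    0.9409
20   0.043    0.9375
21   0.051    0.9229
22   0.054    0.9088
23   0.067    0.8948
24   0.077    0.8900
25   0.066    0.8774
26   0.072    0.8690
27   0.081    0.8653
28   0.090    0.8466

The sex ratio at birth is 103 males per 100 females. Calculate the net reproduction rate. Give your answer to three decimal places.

0.293

Proportion female at birth = 100 / (100 + 103) = 0.49261.
Survival-weighted fertility by age (1·fₓ·Sₓ):
  18: 1 × 0.030 × 0.9523 = 0.02857
  19: 1 × 0.037 × 0.9409 = 0.03481
  20: 1 × 0.043 × 0.9375 = 0.04031
  21: 1 × 0.051 × 0.9229 = 0.04707
  22: 1 × 0.054 × 0.9088 = 0.04908
  23: 1 × 0.067 × 0.8948 = 0.05995
  24: 1 × 0.077 × 0.8900 = 0.06853
  25: 1 × 0.066 × 0.8774 = 0.05791
  26: 1 × 0.072 × 0.8690 = 0.06257
  27: 1 × 0.081 × 0.8653 = 0.07009
  28: 1 × 0.090 × 0.8466 = 0.07619
Sum = 0.59508
NRR = 0.49261 × 0.59508 = 0.29314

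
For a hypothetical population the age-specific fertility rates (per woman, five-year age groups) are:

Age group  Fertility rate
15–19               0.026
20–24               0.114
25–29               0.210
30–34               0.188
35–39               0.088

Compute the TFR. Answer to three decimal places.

3.130

Sum of ASFRs = 0.026 + 0.114 + 0.210 + 0.188 + 0.088 = 0.626
TFR = 5 × 0.626 = 3.13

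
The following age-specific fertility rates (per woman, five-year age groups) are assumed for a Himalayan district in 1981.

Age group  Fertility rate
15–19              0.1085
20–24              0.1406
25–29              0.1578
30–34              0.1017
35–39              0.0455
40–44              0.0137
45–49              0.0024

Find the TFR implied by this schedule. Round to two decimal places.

2.85

Sum of ASFRs = 0.1085 + 0.1406 + 0.1578 + 0.1017 + 0.0455 + 0.0137 + 0.0024 = 0.5702
TFR = 5 × 0.5702 = 2.851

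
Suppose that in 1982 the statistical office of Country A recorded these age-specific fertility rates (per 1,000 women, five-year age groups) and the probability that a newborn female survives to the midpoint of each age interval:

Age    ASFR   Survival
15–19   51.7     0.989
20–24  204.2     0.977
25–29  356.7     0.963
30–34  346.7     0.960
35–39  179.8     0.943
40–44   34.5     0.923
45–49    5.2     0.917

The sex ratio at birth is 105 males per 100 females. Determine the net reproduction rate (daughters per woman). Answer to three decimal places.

2.764

Proportion female at birth = 100 / (100 + 105) = 0.48780.
Survival-weighted fertility by age (5·fₓ·Sₓ):
  15–19: 5 × 51.7/1000 × 0.989 = 0.25566
  20–24: 5 × 204.2/1000 × 0.977 = 0.99752
  25–29: 5 × 356.7/1000 × 0.963 = 1.71751
  30–34: 5 × 346.7/1000 × 0.960 = 1.66416
  35–39: 5 × 179.8/1000 × 0.943 = 0.84776
  40–44: 5 × 34.5/1000 × 0.923 = 0.15922
  45–49: 5 × 5.2/1000 × 0.917 = 0.02384
Sum = 5.66567
NRR = 0.48780 × 5.66567 = 2.76371
NRR > 1, so each generation more than replaces itself.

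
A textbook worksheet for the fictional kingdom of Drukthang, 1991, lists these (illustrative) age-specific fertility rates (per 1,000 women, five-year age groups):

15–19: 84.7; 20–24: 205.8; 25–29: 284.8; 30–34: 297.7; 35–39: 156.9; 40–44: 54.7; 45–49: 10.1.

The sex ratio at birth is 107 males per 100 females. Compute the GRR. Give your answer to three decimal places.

Proportion female at birth = 100 / (100 + 107) = 0.48309.
Sum of ASFRs = 84.7 + 205.8 + 284.8 + 297.7 + 156.9 + 54.7 + 10.1 = 1094.7
TFR = 5 × 1094.7 / 1000 = 5.4735
GRR = 0.48309 × 5.4735 = 2.64419

2.644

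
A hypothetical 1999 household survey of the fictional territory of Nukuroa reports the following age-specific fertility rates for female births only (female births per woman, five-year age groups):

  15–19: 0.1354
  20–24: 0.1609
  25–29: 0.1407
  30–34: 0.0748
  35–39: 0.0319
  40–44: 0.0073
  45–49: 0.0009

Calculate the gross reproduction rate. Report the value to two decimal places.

Sum of female ASFRs = 0.1354 + 0.1609 + 0.1407 + 0.0748 + 0.0319 + 0.0073 + 0.0009 = 0.5519
GRR = 5 × 0.5519 = 2.7595

2.76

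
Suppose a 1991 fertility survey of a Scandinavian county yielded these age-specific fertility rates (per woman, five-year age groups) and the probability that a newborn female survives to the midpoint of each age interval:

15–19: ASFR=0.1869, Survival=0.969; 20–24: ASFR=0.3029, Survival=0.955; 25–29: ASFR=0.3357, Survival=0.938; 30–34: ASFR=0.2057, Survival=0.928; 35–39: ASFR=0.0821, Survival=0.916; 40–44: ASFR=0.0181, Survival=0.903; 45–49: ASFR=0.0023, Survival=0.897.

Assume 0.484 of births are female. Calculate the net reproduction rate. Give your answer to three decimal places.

Proportion female at birth = 0.484.
Per-age-group product (5 × ASFR × survival probability):
  15–19: 5 × 0.1869 × 0.969 = 0.90553
  20–24: 5 × 0.3029 × 0.955 = 1.44635
  25–29: 5 × 0.3357 × 0.938 = 1.57443
  30–34: 5 × 0.2057 × 0.928 = 0.95445
  35–39: 5 × 0.0821 × 0.916 = 0.37602
  40–44: 5 × 0.0181 × 0.903 = 0.08172
  45–49: 5 × 0.0023 × 0.897 = 0.01032
Sum = 5.34882
NRR = 0.484 × 5.34882 = 2.58883

2.589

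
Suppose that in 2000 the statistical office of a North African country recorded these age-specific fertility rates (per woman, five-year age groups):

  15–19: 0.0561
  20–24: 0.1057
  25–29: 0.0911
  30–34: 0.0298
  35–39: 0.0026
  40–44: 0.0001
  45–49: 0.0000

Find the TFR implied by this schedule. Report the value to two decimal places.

Sum of ASFRs = 0.0561 + 0.1057 + 0.0911 + 0.0298 + 0.0026 + 0.0001 + 0.0000 = 0.2854
TFR = 5 × 0.2854 = 1.427

1.43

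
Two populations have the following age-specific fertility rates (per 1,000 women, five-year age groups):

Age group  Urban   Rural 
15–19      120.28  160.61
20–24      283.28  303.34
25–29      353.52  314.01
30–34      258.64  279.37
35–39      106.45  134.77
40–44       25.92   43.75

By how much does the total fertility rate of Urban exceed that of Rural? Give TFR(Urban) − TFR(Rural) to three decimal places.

-0.439

Urban:
  Sum of ASFRs = 120.28 + 283.28 + 353.52 + 258.64 + 106.45 + 25.92 = 1148.09
  TFR = 5 × 1148.09 / 1000 = 5.74045
Rural:
  Sum of ASFRs = 160.61 + 303.34 + 314.01 + 279.37 + 134.77 + 43.75 = 1235.85
  TFR = 5 × 1235.85 / 1000 = 6.17925
Difference = 5.74045 − 6.17925 = -0.4388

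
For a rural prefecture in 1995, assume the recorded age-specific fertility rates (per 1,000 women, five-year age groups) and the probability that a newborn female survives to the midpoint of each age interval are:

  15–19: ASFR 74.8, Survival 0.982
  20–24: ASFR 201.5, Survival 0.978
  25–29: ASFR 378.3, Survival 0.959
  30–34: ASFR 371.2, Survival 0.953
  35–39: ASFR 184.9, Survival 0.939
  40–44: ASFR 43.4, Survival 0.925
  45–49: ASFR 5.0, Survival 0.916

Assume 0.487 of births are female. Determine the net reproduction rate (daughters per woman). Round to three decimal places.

Proportion female at birth = 0.487.
Weighting each age-specific rate by interval width and survival:
  15–19: 5 × 74.8/1000 × 0.982 = 0.36727
  20–24: 5 × 201.5/1000 × 0.978 = 0.98534
  25–29: 5 × 378.3/1000 × 0.959 = 1.81395
  30–34: 5 × 371.2/1000 × 0.953 = 1.76877
  35–39: 5 × 184.9/1000 × 0.939 = 0.86811
  40–44: 5 × 43.4/1000 × 0.925 = 0.20073
  45–49: 5 × 5.0/1000 × 0.916 = 0.02290
Sum = 6.02707
NRR = 0.487 × 6.02707 = 2.93518
With NRR above 1 the population is above replacement fertility.

2.935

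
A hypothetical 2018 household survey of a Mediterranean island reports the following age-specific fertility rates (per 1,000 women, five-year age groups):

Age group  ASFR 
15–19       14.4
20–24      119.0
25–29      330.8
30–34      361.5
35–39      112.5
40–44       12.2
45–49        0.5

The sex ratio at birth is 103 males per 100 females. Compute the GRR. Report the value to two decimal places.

Proportion female at birth = 100 / (100 + 103) = 0.49261.
Sum of ASFRs = 14.4 + 119.0 + 330.8 + 361.5 + 112.5 + 12.2 + 0.5 = 950.9
TFR = 5 × 950.9 / 1000 = 4.7545
GRR = 0.49261 × 4.7545 = 2.34211

2.34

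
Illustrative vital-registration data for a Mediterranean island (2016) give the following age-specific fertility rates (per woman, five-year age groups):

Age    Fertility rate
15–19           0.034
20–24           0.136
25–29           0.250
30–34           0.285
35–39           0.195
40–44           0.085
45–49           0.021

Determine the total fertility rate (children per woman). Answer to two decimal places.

Sum of ASFRs = 0.034 + 0.136 + 0.250 + 0.285 + 0.195 + 0.085 + 0.021 = 1.006
TFR = 5 × 1.006 = 5.03

5.03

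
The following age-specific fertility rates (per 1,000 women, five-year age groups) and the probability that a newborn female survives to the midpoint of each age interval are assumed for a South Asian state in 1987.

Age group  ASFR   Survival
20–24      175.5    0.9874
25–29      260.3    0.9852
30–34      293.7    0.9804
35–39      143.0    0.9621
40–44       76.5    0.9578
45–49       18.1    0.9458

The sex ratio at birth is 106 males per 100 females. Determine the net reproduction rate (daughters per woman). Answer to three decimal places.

Proportion female at birth = 100 / (100 + 106) = 0.48544.
Weighting each age-specific rate by interval width and survival:
  20–24: 5 × 175.5/1000 × 0.9874 = 0.86644
  25–29: 5 × 260.3/1000 × 0.9852 = 1.28224
  30–34: 5 × 293.7/1000 × 0.9804 = 1.43972
  35–39: 5 × 143.0/1000 × 0.9621 = 0.68790
  40–44: 5 × 76.5/1000 × 0.9578 = 0.36636
  45–49: 5 × 18.1/1000 × 0.9458 = 0.08559
Sum = 4.72825
NRR = 0.48544 × 4.72825 = 2.29528
NRR > 1, so each generation more than replaces itself.

2.295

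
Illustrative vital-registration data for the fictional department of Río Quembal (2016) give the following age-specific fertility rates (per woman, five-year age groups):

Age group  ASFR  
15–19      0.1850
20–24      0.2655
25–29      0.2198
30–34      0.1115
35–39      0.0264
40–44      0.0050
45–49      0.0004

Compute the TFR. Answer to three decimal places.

4.068

Sum of ASFRs = 0.1850 + 0.2655 + 0.2198 + 0.1115 + 0.0264 + 0.0050 + 0.0004 = 0.8136
TFR = 5 × 0.8136 = 4.068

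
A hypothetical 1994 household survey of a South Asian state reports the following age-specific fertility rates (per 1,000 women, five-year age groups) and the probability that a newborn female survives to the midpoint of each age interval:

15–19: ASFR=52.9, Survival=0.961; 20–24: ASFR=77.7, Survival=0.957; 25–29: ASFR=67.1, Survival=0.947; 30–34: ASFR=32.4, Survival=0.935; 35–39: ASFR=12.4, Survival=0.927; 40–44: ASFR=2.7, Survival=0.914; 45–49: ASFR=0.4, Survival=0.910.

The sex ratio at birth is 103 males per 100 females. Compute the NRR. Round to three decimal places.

Proportion female at birth = 100 / (100 + 103) = 0.49261.
Weighting each age-specific rate by interval width and survival:
  15–19: 5 × 52.9/1000 × 0.961 = 0.25418
  20–24: 5 × 77.7/1000 × 0.957 = 0.37179
  25–29: 5 × 67.1/1000 × 0.947 = 0.31772
  30–34: 5 × 32.4/1000 × 0.935 = 0.15147
  35–39: 5 × 12.4/1000 × 0.927 = 0.05747
  40–44: 5 × 2.7/1000 × 0.914 = 0.01234
  45–49: 5 × 0.4/1000 × 0.910 = 0.00182
Sum = 1.16679
NRR = 0.49261 × 1.16679 = 0.57477
With NRR below 1 the population is below replacement fertility.

0.575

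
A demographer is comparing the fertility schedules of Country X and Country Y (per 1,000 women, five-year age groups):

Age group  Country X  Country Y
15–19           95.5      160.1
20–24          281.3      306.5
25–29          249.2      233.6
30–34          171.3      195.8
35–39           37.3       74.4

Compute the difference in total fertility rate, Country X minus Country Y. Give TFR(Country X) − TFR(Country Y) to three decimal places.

-0.679

Country X:
  Sum of ASFRs = 95.5 + 281.3 + 249.2 + 171.3 + 37.3 = 834.6
  TFR = 5 × 834.6 / 1000 = 4.173
Country Y:
  Sum of ASFRs = 160.1 + 306.5 + 233.6 + 195.8 + 74.4 = 970.4
  TFR = 5 × 970.4 / 1000 = 4.852
Difference = 4.173 − 4.852 = -0.679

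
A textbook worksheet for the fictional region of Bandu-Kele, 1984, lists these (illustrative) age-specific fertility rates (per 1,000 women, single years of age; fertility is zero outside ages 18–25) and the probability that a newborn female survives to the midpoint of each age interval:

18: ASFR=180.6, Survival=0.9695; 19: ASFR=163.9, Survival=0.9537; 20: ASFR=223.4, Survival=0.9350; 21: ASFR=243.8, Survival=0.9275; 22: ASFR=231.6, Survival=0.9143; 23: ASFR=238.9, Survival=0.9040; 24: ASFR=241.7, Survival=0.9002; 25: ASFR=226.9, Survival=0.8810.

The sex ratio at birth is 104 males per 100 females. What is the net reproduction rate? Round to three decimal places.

0.790

Proportion female at birth = 100 / (100 + 104) = 0.49020.
Each age group contributes 1 × ASFR × survival:
  18: 1 × 180.6/1000 × 0.9695 = 0.17509
  19: 1 × 163.9/1000 × 0.9537 = 0.15631
  20: 1 × 223.4/1000 × 0.9350 = 0.20888
  21: 1 × 243.8/1000 × 0.9275 = 0.22612
  22: 1 × 231.6/1000 × 0.9143 = 0.21175
  23: 1 × 238.9/1000 × 0.9040 = 0.21597
  24: 1 × 241.7/1000 × 0.9002 = 0.21758
  25: 1 × 226.9/1000 × 0.8810 = 0.19990
Sum = 1.61160
NRR = 0.49020 × 1.61160 = 0.79001
NRR < 1, so the cohort does not fully replace itself.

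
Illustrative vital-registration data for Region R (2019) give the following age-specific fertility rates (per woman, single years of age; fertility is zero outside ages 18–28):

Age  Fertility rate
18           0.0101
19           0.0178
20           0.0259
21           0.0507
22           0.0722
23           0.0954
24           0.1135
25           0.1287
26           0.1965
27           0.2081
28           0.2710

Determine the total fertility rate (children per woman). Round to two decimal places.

Sum of ASFRs = 0.0101 + 0.0178 + 0.0259 + 0.0507 + 0.0722 + 0.0954 + 0.1135 + 0.1287 + 0.1965 + 0.2081 + 0.2710 = 1.1899
TFR = 1.1899

1.19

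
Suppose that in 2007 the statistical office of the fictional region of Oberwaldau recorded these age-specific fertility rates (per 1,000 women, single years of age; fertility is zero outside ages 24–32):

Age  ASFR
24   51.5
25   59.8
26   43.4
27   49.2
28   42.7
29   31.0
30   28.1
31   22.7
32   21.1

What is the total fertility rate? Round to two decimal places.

Sum of ASFRs = 51.5 + 59.8 + 43.4 + 49.2 + 42.7 + 31.0 + 28.1 + 22.7 + 21.1 = 349.5
TFR = 349.5 / 1000 = 0.3495

0.35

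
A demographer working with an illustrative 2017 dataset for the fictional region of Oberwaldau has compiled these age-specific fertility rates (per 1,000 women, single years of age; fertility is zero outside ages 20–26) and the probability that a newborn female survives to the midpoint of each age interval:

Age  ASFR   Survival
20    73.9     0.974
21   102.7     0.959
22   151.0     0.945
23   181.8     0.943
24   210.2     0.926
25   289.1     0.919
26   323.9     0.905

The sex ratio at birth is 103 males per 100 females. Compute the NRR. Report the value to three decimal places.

Proportion female at birth = 100 / (100 + 103) = 0.49261.
Per-age-group product (1 × ASFR × survival probability):
  20: 1 × 73.9/1000 × 0.974 = 0.07198
  21: 1 × 102.7/1000 × 0.959 = 0.09849
  22: 1 × 151.0/1000 × 0.945 = 0.14270
  23: 1 × 181.8/1000 × 0.943 = 0.17144
  24: 1 × 210.2/1000 × 0.926 = 0.19465
  25: 1 × 289.1/1000 × 0.919 = 0.26568
  26: 1 × 323.9/1000 × 0.905 = 0.29313
Sum = 1.23807
NRR = 0.49261 × 1.23807 = 0.60989

0.610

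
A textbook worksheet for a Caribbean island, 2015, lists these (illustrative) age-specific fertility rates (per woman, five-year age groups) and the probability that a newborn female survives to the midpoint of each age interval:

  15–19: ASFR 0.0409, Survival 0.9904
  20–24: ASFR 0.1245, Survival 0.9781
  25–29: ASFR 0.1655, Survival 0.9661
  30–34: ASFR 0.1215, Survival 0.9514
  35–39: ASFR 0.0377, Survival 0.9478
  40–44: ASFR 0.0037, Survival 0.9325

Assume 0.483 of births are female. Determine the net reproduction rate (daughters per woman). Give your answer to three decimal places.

Proportion female at birth = 0.483.
Weighting each age-specific rate by interval width and survival:
  15–19: 5 × 0.0409 × 0.9904 = 0.20254
  20–24: 5 × 0.1245 × 0.9781 = 0.60887
  25–29: 5 × 0.1655 × 0.9661 = 0.79945
  30–34: 5 × 0.1215 × 0.9514 = 0.57798
  35–39: 5 × 0.0377 × 0.9478 = 0.17866
  40–44: 5 × 0.0037 × 0.9325 = 0.01725
Sum = 2.38475
NRR = 0.483 × 2.38475 = 1.15183
With NRR above 1 the population is above replacement fertility.

1.152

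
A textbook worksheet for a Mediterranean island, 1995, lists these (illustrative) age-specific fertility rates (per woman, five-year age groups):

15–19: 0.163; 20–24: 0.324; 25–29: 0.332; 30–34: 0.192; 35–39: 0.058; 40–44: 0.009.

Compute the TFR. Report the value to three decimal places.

Sum of ASFRs = 0.163 + 0.324 + 0.332 + 0.192 + 0.058 + 0.009 = 1.078
TFR = 5 × 1.078 = 5.39

5.390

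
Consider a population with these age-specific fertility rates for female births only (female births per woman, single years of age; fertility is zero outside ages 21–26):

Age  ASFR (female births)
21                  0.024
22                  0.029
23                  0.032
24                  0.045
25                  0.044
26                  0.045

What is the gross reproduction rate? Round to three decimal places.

Sum of female ASFRs = 0.024 + 0.029 + 0.032 + 0.045 + 0.044 + 0.045 = 0.219
GRR = 0.219

0.219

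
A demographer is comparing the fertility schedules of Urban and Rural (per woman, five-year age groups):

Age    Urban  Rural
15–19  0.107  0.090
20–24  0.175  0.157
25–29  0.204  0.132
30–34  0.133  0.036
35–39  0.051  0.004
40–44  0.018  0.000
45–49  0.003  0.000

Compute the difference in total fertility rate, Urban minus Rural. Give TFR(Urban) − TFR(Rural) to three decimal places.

Urban:
  Sum of ASFRs = 0.107 + 0.175 + 0.204 + 0.133 + 0.051 + 0.018 + 0.003 = 0.691
  TFR = 5 × 0.691 = 3.455
Rural:
  Sum of ASFRs = 0.090 + 0.157 + 0.132 + 0.036 + 0.004 + 0.000 + 0.000 = 0.419
  TFR = 5 × 0.419 = 2.095
Difference = 3.455 − 2.095 = 1.36

1.360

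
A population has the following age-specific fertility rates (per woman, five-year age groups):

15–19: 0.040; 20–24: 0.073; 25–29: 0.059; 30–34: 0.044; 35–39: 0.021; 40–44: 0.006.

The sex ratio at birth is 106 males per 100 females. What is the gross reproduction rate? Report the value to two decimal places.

Proportion female at birth = 100 / (100 + 106) = 0.48544.
Sum of ASFRs = 0.040 + 0.073 + 0.059 + 0.044 + 0.021 + 0.006 = 0.243
TFR = 5 × 0.243 = 1.215
GRR = 0.48544 × 1.215 = 0.58981

0.59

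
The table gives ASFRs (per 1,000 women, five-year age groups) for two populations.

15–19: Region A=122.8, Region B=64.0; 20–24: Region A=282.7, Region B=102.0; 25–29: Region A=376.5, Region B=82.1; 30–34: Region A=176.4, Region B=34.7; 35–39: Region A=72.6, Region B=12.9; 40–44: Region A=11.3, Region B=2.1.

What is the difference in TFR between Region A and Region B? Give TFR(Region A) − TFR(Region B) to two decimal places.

3.72

Region A:
  Sum of ASFRs = 122.8 + 282.7 + 376.5 + 176.4 + 72.6 + 11.3 = 1042.3
  TFR = 5 × 1042.3 / 1000 = 5.2115
Region B:
  Sum of ASFRs = 64.0 + 102.0 + 82.1 + 34.7 + 12.9 + 2.1 = 297.8
  TFR = 5 × 297.8 / 1000 = 1.489
Difference = 5.2115 − 1.489 = 3.7225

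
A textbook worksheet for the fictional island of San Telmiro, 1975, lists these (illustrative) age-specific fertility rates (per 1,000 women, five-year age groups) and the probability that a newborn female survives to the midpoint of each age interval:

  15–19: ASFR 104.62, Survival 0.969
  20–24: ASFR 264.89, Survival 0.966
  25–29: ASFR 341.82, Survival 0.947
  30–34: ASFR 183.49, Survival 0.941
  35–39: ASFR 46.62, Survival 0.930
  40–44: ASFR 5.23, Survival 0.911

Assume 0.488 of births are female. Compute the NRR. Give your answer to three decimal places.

2.200

Proportion female at birth = 0.488.
Per-age-group product (5 × ASFR × survival probability):
  15–19: 5 × 104.62/1000 × 0.969 = 0.50688
  20–24: 5 × 264.89/1000 × 0.966 = 1.27942
  25–29: 5 × 341.82/1000 × 0.947 = 1.61852
  30–34: 5 × 183.49/1000 × 0.941 = 0.86332
  35–39: 5 × 46.62/1000 × 0.930 = 0.21678
  40–44: 5 × 5.23/1000 × 0.911 = 0.02382
Sum = 4.50874
NRR = 0.488 × 4.50874 = 2.20027
NRR > 1, so each generation more than replaces itself.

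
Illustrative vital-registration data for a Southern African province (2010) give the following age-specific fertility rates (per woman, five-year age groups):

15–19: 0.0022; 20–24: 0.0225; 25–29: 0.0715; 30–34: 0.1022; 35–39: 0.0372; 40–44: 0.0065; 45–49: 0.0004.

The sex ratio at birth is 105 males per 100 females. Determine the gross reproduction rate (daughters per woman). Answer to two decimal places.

Proportion female at birth = 100 / (100 + 105) = 0.48780.
Sum of ASFRs = 0.0022 + 0.0225 + 0.0715 + 0.1022 + 0.0372 + 0.0065 + 0.0004 = 0.2425
TFR = 5 × 0.2425 = 1.2125
GRR = 0.48780 × 1.2125 = 0.59146

0.59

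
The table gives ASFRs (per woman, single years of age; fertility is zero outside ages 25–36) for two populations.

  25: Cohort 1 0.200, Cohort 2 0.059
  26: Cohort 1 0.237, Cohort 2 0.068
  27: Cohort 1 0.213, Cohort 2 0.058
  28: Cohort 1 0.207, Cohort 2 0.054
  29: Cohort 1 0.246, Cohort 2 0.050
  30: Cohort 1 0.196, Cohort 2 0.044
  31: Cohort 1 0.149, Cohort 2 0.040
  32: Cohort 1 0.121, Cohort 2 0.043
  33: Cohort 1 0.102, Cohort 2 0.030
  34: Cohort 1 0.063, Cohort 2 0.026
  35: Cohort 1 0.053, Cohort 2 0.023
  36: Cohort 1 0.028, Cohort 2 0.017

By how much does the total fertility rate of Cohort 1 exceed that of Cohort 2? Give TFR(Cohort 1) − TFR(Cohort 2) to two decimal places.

Cohort 1:
  Sum of ASFRs = 0.200 + 0.237 + 0.213 + 0.207 + 0.246 + 0.196 + 0.149 + 0.121 + 0.102 + 0.063 + 0.053 + 0.028 = 1.815
  TFR = 1.815
Cohort 2:
  Sum of ASFRs = 0.059 + 0.068 + 0.058 + 0.054 + 0.050 + 0.044 + 0.040 + 0.043 + 0.030 + 0.026 + 0.023 + 0.017 = 0.512
  TFR = 0.512
Difference = 1.815 − 0.512 = 1.303

1.30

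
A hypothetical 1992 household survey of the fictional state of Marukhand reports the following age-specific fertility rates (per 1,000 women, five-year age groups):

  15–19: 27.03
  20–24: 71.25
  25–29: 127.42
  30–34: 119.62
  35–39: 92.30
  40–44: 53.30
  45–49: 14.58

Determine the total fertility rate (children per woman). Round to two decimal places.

2.53

Sum of ASFRs = 27.03 + 71.25 + 127.42 + 119.62 + 92.30 + 53.30 + 14.58 = 505.50
TFR = 5 × 505.50 / 1000 = 2.5275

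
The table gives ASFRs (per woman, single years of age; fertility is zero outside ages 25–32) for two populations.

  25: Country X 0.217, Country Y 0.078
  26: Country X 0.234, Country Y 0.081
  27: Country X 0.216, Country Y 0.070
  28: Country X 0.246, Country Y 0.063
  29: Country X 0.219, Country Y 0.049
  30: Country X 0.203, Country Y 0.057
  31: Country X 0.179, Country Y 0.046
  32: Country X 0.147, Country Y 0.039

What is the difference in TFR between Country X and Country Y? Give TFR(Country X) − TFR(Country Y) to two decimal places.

Country X:
  Sum of ASFRs = 0.217 + 0.234 + 0.216 + 0.246 + 0.219 + 0.203 + 0.179 + 0.147 = 1.661
  TFR = 1.661
Country Y:
  Sum of ASFRs = 0.078 + 0.081 + 0.070 + 0.063 + 0.049 + 0.057 + 0.046 + 0.039 = 0.483
  TFR = 0.483
Difference = 1.661 − 0.483 = 1.178

1.18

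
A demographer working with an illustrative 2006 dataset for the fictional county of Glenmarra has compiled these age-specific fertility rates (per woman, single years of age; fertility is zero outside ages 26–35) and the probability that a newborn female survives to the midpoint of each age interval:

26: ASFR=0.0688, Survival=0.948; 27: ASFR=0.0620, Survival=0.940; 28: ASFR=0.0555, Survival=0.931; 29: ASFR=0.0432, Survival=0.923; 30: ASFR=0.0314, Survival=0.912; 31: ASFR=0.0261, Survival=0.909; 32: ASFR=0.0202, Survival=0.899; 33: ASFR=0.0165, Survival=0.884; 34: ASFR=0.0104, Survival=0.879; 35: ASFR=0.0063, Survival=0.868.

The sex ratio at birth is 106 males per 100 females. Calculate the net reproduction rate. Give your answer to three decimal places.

0.153

Proportion female at birth = 100 / (100 + 106) = 0.48544.
Weighting each age-specific rate by interval width and survival:
  26: 1 × 0.0688 × 0.948 = 0.06522
  27: 1 × 0.0620 × 0.940 = 0.05828
  28: 1 × 0.0555 × 0.931 = 0.05167
  29: 1 × 0.0432 × 0.923 = 0.03987
  30: 1 × 0.0314 × 0.912 = 0.02864
  31: 1 × 0.0261 × 0.909 = 0.02372
  32: 1 × 0.0202 × 0.899 = 0.01816
  33: 1 × 0.0165 × 0.884 = 0.01459
  34: 1 × 0.0104 × 0.879 = 0.00914
  35: 1 × 0.0063 × 0.868 = 0.00547
Sum = 0.31476
NRR = 0.48544 × 0.31476 = 0.15280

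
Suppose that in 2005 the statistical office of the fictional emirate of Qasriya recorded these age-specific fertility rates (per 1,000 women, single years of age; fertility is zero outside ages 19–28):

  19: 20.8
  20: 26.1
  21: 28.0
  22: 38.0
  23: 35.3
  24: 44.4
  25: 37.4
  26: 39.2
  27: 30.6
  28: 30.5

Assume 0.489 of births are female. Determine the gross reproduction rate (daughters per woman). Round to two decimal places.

Proportion female at birth = 0.489.
Sum of ASFRs = 20.8 + 26.1 + 28.0 + 38.0 + 35.3 + 44.4 + 37.4 + 39.2 + 30.6 + 30.5 = 330.3
TFR = 330.3 / 1000 = 0.3303
GRR = 0.489 × 0.3303 = 0.16152

0.16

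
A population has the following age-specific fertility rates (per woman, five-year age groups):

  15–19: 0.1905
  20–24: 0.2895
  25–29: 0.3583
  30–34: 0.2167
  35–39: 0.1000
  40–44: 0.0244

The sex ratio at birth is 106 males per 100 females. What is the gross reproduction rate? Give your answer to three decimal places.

Proportion female at birth = 100 / (100 + 106) = 0.48544.
Sum of ASFRs = 0.1905 + 0.2895 + 0.3583 + 0.2167 + 0.1000 + 0.0244 = 1.1794
TFR = 5 × 1.1794 = 5.897
GRR = 0.48544 × 5.897 = 2.86264

2.863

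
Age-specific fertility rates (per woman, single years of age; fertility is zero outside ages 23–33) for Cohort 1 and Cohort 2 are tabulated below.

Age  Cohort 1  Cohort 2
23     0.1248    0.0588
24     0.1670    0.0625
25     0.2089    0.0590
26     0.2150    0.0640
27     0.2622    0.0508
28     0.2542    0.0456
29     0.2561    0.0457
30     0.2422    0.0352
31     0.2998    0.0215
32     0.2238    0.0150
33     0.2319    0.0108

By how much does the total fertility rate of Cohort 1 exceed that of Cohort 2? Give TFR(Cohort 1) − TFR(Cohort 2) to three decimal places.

2.017

Cohort 1:
  Sum of ASFRs = 0.1248 + 0.1670 + 0.2089 + 0.2150 + 0.2622 + 0.2542 + 0.2561 + 0.2422 + 0.2998 + 0.2238 + 0.2319 = 2.4859
  TFR = 2.4859
Cohort 2:
  Sum of ASFRs = 0.0588 + 0.0625 + 0.0590 + 0.0640 + 0.0508 + 0.0456 + 0.0457 + 0.0352 + 0.0215 + 0.0150 + 0.0108 = 0.4689
  TFR = 0.4689
Difference = 2.4859 − 0.4689 = 2.017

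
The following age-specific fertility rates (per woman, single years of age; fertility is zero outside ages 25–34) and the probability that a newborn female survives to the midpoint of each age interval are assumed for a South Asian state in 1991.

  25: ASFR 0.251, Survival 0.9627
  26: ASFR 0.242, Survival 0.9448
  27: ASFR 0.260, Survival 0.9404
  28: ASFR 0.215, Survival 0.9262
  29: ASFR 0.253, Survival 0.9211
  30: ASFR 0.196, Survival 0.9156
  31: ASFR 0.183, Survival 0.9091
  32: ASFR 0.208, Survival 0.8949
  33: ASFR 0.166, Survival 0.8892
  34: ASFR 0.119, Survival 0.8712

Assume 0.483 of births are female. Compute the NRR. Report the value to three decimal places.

Proportion female at birth = 0.483.
Each age group contributes 1 × ASFR × survival:
  25: 1 × 0.251 × 0.9627 = 0.24164
  26: 1 × 0.242 × 0.9448 = 0.22864
  27: 1 × 0.260 × 0.9404 = 0.24450
  28: 1 × 0.215 × 0.9262 = 0.19913
  29: 1 × 0.253 × 0.9211 = 0.23304
  30: 1 × 0.196 × 0.9156 = 0.17946
  31: 1 × 0.183 × 0.9091 = 0.16637
  32: 1 × 0.208 × 0.8949 = 0.18614
  33: 1 × 0.166 × 0.8892 = 0.14761
  34: 1 × 0.119 × 0.8712 = 0.10367
Sum = 1.93020
NRR = 0.483 × 1.93020 = 0.93229
NRR < 1, so the cohort does not fully replace itself.

0.932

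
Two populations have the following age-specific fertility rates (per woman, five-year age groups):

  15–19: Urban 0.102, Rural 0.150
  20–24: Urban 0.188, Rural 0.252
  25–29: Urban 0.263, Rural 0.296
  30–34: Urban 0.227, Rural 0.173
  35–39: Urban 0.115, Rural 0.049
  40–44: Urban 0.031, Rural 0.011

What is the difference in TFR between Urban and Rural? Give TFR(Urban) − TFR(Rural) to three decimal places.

Urban:
  Sum of ASFRs = 0.102 + 0.188 + 0.263 + 0.227 + 0.115 + 0.031 = 0.926
  TFR = 5 × 0.926 = 4.63
Rural:
  Sum of ASFRs = 0.150 + 0.252 + 0.296 + 0.173 + 0.049 + 0.011 = 0.931
  TFR = 5 × 0.931 = 4.655
Difference = 4.63 − 4.655 = -0.025

-0.025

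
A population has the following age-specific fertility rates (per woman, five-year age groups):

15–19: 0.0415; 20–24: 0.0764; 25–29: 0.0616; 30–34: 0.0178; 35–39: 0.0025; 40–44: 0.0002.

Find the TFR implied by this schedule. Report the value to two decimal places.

1.00

Sum of ASFRs = 0.0415 + 0.0764 + 0.0616 + 0.0178 + 0.0025 + 0.0002 = 0.2000
TFR = 5 × 0.2000 = 1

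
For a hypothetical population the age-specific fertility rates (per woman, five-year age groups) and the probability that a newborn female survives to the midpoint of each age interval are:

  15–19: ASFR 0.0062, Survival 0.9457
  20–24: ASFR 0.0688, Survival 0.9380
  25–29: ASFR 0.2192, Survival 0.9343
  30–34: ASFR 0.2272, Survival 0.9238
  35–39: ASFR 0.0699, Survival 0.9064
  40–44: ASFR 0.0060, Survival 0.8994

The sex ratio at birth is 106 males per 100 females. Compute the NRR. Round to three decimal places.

Proportion female at birth = 100 / (100 + 106) = 0.48544.
Survival-weighted fertility by age (5·fₓ·Sₓ):
  15–19: 5 × 0.0062 × 0.9457 = 0.02932
  20–24: 5 × 0.0688 × 0.9380 = 0.32267
  25–29: 5 × 0.2192 × 0.9343 = 1.02399
  30–34: 5 × 0.2272 × 0.9238 = 1.04944
  35–39: 5 × 0.0699 × 0.9064 = 0.31679
  40–44: 5 × 0.0060 × 0.8994 = 0.02698
Sum = 2.76919
NRR = 0.48544 × 2.76919 = 1.34428
NRR > 1, so each generation more than replaces itself.

1.344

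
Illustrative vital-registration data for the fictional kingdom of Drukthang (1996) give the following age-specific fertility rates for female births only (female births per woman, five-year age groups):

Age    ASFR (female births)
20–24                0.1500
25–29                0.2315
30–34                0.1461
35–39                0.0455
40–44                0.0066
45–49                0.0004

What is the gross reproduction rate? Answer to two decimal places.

2.90

Sum of female ASFRs = 0.1500 + 0.2315 + 0.1461 + 0.0455 + 0.0066 + 0.0004 = 0.5801
GRR = 5 × 0.5801 = 2.9005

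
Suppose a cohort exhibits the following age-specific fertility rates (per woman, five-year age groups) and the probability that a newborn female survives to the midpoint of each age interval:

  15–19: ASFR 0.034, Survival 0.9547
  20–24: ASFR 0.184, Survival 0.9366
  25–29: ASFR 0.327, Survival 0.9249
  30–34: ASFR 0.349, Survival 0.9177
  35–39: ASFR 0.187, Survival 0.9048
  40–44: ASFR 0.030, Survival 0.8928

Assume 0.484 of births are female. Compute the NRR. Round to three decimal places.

2.477

Proportion female at birth = 0.484.
Per-age-group product (5 × ASFR × survival probability):
  15–19: 5 × 0.034 × 0.9547 = 0.16230
  20–24: 5 × 0.184 × 0.9366 = 0.86167
  25–29: 5 × 0.327 × 0.9249 = 1.51221
  30–34: 5 × 0.349 × 0.9177 = 1.60139
  35–39: 5 × 0.187 × 0.9048 = 0.84599
  40–44: 5 × 0.030 × 0.8928 = 0.13392
Sum = 5.11748
NRR = 0.484 × 5.11748 = 2.47686
With NRR above 1 the population is above replacement fertility.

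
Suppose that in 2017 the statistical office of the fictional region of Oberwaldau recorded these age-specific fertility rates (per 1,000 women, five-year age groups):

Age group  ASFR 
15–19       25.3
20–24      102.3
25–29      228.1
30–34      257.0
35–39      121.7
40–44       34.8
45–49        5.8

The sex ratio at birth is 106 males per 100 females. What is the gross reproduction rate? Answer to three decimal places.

Proportion female at birth = 100 / (100 + 106) = 0.48544.
Sum of ASFRs = 25.3 + 102.3 + 228.1 + 257.0 + 121.7 + 34.8 + 5.8 = 775.0
TFR = 5 × 775.0 / 1000 = 3.875
GRR = 0.48544 × 3.875 = 1.88108

1.881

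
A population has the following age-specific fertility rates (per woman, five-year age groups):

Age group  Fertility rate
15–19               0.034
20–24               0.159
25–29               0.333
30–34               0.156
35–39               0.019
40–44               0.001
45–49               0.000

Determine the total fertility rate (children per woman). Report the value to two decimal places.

Sum of ASFRs = 0.034 + 0.159 + 0.333 + 0.156 + 0.019 + 0.001 + 0.000 = 0.702
TFR = 5 × 0.702 = 3.51

3.51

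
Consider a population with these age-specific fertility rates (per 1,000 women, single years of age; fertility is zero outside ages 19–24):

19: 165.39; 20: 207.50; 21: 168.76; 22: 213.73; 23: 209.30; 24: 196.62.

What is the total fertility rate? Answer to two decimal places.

Sum of ASFRs = 165.39 + 207.50 + 168.76 + 213.73 + 209.30 + 196.62 = 1161.30
TFR = 1161.30 / 1000 = 1.1613

1.16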